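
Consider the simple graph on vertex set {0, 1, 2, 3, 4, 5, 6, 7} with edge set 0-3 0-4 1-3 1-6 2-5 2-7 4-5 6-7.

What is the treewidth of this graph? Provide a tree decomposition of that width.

Treewidth 2.
One such decomposition:
Bags: B1 = {2, 5, 7}  B2 = {4, 5, 7}  B3 = {0, 4, 7}  B4 = {0, 3, 7}  B5 = {1, 3, 7}  B6 = {1, 6, 7}
Tree: B1–B2, B2–B3, B3–B4, B4–B5, B5–B6

Each bag holds 3 vertices, so the decomposition has width 2, which upper-bounds the treewidth. The edges 7–2–5–4–0–3–1–6–7 form a cycle, so G is not a tree and its treewidth is at least 2. Therefore the treewidth is 2.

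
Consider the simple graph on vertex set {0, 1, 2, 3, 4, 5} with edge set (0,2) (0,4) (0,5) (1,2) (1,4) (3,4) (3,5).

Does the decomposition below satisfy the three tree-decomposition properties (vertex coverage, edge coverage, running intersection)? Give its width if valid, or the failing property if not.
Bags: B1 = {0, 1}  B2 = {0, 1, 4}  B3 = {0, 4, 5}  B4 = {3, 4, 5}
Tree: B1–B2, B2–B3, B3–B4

No — vertex 2 appears in no bag.

A tree decomposition must satisfy three properties: every vertex lies in some bag; for every edge, both endpoints lie together in some bag; and for every vertex, the bags containing it form a connected subtree. Here vertex 2 appears in no bag, so the decomposition is invalid.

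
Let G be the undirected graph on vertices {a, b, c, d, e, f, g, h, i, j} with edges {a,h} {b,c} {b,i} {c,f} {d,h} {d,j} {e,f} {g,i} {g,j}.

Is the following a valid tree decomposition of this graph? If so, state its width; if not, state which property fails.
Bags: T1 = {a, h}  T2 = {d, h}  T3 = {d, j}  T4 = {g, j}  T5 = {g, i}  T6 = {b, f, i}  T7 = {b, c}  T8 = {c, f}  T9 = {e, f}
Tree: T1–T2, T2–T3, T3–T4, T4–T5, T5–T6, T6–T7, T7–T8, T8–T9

A tree decomposition must satisfy three properties: every vertex lies in some bag; for every edge, both endpoints lie together in some bag; and for every vertex, the bags containing it form a connected subtree. Here bags containing vertex f are not connected in the tree, so the decomposition is invalid.

No — bags containing vertex f are not connected in the tree.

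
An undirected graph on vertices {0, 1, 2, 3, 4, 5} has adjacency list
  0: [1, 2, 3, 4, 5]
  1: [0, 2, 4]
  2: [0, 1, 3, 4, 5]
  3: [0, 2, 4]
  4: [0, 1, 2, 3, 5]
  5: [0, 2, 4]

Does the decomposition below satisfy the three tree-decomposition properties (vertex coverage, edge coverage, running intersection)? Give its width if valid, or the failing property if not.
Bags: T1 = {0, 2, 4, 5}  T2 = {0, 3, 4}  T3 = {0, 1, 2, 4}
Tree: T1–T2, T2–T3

No — edge (2,3) lies in no bag.

A tree decomposition must satisfy three properties: every vertex lies in some bag; for every edge, both endpoints lie together in some bag; and for every vertex, the bags containing it form a connected subtree. Here edge (2,3) lies in no bag, so the decomposition is invalid.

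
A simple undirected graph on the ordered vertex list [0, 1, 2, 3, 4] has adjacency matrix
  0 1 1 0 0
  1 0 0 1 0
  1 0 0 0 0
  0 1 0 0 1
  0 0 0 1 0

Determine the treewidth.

A width-1 tree decomposition is:
Bags: B1 = {3, 4}  B2 = {1, 3}  B3 = {0, 1}  B4 = {0, 2}
Tree: B1–B2, B2–B3, B3–B4
The largest bag has 2 vertices, giving width 1; this decomposition certifies tw(G) ≤ 1. Since G has at least one edge (e.g. 4–3), it is not an edgeless graph, so tw(G) ≥ 1. Combining the bounds, tw(G) = 1.

1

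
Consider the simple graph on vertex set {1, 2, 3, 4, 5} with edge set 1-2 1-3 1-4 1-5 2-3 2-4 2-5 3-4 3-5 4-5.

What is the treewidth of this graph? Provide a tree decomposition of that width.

Treewidth 4.
One optimal decomposition is:
Bags: B1 = {1, 2, 3, 4, 5}
Tree: (single bag)

With just one bag of size 5, the width is 5 − 1 = 4, so tw(G) ≤ 4. For the lower bound, the 5 vertices {1, 2, 3, 4, 5} are pairwise adjacent, and any tree decomposition puts a clique entirely inside one bag — forcing width ≥ 4. Combining the bounds, tw(G) = 4.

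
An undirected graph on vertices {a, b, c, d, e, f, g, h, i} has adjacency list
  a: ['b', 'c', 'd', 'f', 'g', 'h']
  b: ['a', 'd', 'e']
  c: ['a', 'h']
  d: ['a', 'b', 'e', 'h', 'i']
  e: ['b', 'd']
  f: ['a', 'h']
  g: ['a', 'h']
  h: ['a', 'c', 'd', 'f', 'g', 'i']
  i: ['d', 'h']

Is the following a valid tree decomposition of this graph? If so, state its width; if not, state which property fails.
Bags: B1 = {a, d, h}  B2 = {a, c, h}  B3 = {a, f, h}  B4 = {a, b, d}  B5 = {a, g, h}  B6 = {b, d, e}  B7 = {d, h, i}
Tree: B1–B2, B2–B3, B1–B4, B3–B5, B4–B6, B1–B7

Yes; width 2.

Checking the three conditions: (i) the bags cover all of {a, b, c, d, e, f, g, h, i}; (ii) for each edge, some bag contains both endpoints; (iii) the bags containing any fixed vertex form a subtree. All hold, so the decomposition is valid with width 3 − 1 = 2.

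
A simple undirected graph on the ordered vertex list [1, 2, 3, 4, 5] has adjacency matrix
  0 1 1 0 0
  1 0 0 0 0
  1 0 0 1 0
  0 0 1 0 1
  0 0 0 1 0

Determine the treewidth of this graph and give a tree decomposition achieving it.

Treewidth 1.
Bags: B1 = {1, 2}  B2 = {1, 3}  B3 = {3, 4}  B4 = {4, 5}
Tree: B1–B2, B2–B3, B3–B4

Each bag holds 2 vertices, so the decomposition has width 1, which upper-bounds the treewidth. G has an edge, so its treewidth is at least 1. Therefore the treewidth is 1.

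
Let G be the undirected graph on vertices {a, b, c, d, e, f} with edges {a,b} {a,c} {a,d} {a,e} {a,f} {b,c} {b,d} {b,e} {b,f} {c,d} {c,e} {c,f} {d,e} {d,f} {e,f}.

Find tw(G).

A width-5 tree decomposition is:
Bags: B1 = {a, b, c, d, e, f}
Tree: (single bag)
With just one bag of size 6, the width is 6 − 1 = 5, so tw(G) ≤ 5. Conversely, {a, b, c, d, e, f} is a clique of size 6, and the vertices of any clique must share a bag in every tree decomposition; so some bag has ≥ 6 vertices and tw(G) ≥ 5. Combining the bounds, tw(G) = 5.

5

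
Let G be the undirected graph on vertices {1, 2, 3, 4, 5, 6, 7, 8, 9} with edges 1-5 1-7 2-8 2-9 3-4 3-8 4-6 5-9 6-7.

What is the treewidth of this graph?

A width-2 tree decomposition is:
Bags: B1 = {4, 6, 7}  B2 = {3, 4, 7}  B3 = {3, 7, 8}  B4 = {2, 7, 8}  B5 = {2, 7, 9}  B6 = {5, 7, 9}  B7 = {1, 5, 7}
Tree: B1–B2, B2–B3, B3–B4, B4–B5, B5–B6, B6–B7
Each bag holds 3 vertices, so the decomposition has width 2, which upper-bounds the treewidth. The edges 7–6–4–3–8–2–9–5–1–7 form a cycle, so G is not a tree and its treewidth is at least 2. Therefore the treewidth is 2.

2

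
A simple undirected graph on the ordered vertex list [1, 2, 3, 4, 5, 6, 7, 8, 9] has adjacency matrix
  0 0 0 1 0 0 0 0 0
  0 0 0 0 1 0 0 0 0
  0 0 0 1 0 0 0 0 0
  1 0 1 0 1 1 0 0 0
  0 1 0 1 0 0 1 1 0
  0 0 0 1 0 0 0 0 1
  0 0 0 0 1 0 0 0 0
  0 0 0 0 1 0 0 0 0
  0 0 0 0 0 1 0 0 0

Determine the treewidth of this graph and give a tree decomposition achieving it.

Each bag holds 2 vertices, so the decomposition has width 1, which upper-bounds the treewidth. Since G has at least one edge (e.g. 2–5), it is not an edgeless graph, so tw(G) ≥ 1. Hence tw(G) = 1 exactly.

Treewidth 1.
Bags: B1 = {2, 5}  B2 = {4, 5}  B3 = {1, 4}  B4 = {4, 6}  B5 = {5, 7}  B6 = {5, 8}  B7 = {3, 4}  B8 = {6, 9}
Tree: B1–B2, B2–B3, B3–B4, B1–B5, B5–B6, B3–B7, B4–B8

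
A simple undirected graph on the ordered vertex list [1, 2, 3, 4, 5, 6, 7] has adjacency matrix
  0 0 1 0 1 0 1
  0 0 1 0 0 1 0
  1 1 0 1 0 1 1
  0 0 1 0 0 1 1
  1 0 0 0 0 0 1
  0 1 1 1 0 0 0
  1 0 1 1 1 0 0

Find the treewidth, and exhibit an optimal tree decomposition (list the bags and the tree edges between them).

Treewidth 2.
Bags: B1 = {1, 5, 7}  B2 = {1, 3, 7}  B3 = {3, 4, 7}  B4 = {3, 4, 6}  B5 = {2, 3, 6}
Tree: B1–B2, B2–B3, B3–B4, B4–B5

Each bag holds 3 vertices, so the decomposition has width 2, which upper-bounds the treewidth. Conversely, {1, 3, 7} is a clique of size 3, and the vertices of any clique must share a bag in every tree decomposition; so some bag has ≥ 3 vertices and tw(G) ≥ 2. Combining the bounds, tw(G) = 2.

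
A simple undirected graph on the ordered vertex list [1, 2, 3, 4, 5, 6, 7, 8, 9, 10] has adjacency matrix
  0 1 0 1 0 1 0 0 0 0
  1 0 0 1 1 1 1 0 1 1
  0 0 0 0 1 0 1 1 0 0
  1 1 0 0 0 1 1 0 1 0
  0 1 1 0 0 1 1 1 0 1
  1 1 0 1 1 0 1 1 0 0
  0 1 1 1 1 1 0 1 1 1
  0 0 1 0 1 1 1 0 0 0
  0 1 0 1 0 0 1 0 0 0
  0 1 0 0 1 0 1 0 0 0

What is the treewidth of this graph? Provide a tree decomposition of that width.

Each bag holds 4 vertices, so the decomposition has width 3, which upper-bounds the treewidth. For the lower bound, the 4 vertices {1, 2, 4, 6} are pairwise adjacent, and any tree decomposition puts a clique entirely inside one bag — forcing width ≥ 3. Hence tw(G) = 3 exactly.

Treewidth 3.
One optimal decomposition is:
Bags: B1 = {2, 5, 7, 10}  B2 = {2, 5, 6, 7}  B3 = {5, 6, 7, 8}  B4 = {2, 4, 6, 7}  B5 = {1, 2, 4, 6}  B6 = {3, 5, 7, 8}  B7 = {2, 4, 7, 9}
Tree: B1–B2, B2–B3, B2–B4, B4–B5, B3–B6, B4–B7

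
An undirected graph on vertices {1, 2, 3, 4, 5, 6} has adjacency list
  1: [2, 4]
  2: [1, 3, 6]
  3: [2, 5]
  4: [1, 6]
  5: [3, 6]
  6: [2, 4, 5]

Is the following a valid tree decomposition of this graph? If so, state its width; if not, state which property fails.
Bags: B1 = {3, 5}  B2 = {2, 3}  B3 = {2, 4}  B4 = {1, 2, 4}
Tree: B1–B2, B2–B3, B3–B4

A tree decomposition must satisfy three properties: every vertex lies in some bag; for every edge, both endpoints lie together in some bag; and for every vertex, the bags containing it form a connected subtree. Here vertex 6 appears in no bag, so the decomposition is invalid.

No — vertex 6 appears in no bag.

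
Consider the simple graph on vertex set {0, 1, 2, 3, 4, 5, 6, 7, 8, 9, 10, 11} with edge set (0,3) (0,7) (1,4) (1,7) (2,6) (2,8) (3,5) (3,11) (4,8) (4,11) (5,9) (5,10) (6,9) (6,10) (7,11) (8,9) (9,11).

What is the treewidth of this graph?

A width-3 tree decomposition is:
Bags: B1 = {0, 1, 4, 7}  B2 = {0, 4, 7, 11}  B3 = {0, 3, 4, 11}  B4 = {3, 4, 8, 11}  B5 = {3, 8, 9, 11}  B6 = {3, 5, 8, 9}  B7 = {2, 5, 8, 9}  B8 = {2, 5, 6, 9}  B9 = {2, 5, 6, 10}
Tree: B1–B2, B2–B3, B3–B4, B4–B5, B5–B6, B6–B7, B7–B8, B8–B9
Each bag holds 4 vertices, so the decomposition has width 3, which upper-bounds the treewidth. For the lower bound: the 4 vertex sets {0,1,7}, {4}, {11}, {3,5,8,9} are disjoint, each induces a connected subgraph, and every pair is joined by at least one edge of G. Contracting each set to a single vertex therefore yields K_{4} as a minor, and since treewidth is minor-monotone, tw(G) ≥ tw(K_{4}) = 3. Hence tw(G) = 3 exactly.

3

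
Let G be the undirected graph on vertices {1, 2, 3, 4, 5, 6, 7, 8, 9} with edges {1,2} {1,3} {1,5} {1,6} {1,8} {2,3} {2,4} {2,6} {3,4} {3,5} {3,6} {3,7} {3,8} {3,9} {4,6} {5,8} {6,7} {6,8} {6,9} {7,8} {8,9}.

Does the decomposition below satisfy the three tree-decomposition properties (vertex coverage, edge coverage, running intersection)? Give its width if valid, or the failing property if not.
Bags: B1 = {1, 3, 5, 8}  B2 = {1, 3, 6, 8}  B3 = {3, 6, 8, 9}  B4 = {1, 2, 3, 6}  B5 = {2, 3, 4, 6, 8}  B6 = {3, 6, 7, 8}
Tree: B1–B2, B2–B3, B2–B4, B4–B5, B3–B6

No — bags containing vertex 8 are not connected in the tree.

A tree decomposition must satisfy three properties: every vertex lies in some bag; for every edge, both endpoints lie together in some bag; and for every vertex, the bags containing it form a connected subtree. Here bags containing vertex 8 are not connected in the tree, so the decomposition is invalid.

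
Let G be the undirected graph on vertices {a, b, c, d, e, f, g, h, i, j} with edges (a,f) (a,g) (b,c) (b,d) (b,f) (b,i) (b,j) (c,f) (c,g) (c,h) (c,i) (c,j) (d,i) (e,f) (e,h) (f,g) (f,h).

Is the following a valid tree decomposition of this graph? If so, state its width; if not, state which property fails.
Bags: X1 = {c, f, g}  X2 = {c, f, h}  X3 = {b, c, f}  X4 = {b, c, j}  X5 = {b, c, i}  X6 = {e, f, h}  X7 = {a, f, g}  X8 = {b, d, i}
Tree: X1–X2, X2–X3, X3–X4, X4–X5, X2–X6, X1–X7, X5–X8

Yes; width 2.

Checking the three conditions: (i) the bags cover all of {a, b, c, d, e, f, g, h, i, j}; (ii) for each edge, some bag contains both endpoints; (iii) the bags containing any fixed vertex form a subtree. All hold, so the decomposition is valid with width 3 − 1 = 2.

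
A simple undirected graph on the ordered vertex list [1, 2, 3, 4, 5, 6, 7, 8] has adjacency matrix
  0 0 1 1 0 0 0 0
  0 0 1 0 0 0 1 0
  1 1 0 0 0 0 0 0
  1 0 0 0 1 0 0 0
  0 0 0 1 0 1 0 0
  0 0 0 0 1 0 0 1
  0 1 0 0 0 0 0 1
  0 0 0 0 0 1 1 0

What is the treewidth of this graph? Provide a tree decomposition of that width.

Treewidth 2.
One optimal decomposition is:
Bags: B1 = {5, 6, 8}  B2 = {4, 5, 8}  B3 = {1, 4, 8}  B4 = {1, 3, 8}  B5 = {2, 3, 8}  B6 = {2, 7, 8}
Tree: B1–B2, B2–B3, B3–B4, B4–B5, B5–B6

The largest bag has 3 vertices, giving width 2; this decomposition certifies tw(G) ≤ 2. Since 8–6–5–4–1–3–2–7–8 is a cycle in G, G is not acyclic. Forests are exactly the graphs of treewidth ≤ 1, so tw(G) ≥ 2. Combining the bounds, tw(G) = 2.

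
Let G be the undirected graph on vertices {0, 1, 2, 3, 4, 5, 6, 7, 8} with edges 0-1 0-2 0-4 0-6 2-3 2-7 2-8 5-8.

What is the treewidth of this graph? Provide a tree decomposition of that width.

Treewidth 1.
Bags: B1 = {0, 2}  B2 = {2, 8}  B3 = {2, 3}  B4 = {2, 7}  B5 = {5, 8}  B6 = {0, 1}  B7 = {0, 6}  B8 = {0, 4}
Tree: B1–B2, B1–B3, B1–B4, B2–B5, B1–B6, B1–B7, B1–B8

Each bag holds 2 vertices, so the decomposition has width 1, which upper-bounds the treewidth. Any graph with an edge has treewidth ≥ 1, and G has the edge 0–2. The upper and lower bounds meet at 1, so that is the treewidth.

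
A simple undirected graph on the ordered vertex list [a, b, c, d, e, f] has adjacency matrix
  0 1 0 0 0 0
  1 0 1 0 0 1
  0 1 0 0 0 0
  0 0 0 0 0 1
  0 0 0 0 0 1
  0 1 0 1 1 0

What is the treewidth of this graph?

1

A width-1 tree decomposition is:
Bags: B1 = {b, f}  B2 = {d, f}  B3 = {a, b}  B4 = {e, f}  B5 = {b, c}
Tree: B1–B2, B1–B3, B2–B4, B1–B5
Each bag holds 2 vertices, so the decomposition has width 1, which upper-bounds the treewidth. Any graph with an edge has treewidth ≥ 1, and G has the edge b–f. Combining the bounds, tw(G) = 1.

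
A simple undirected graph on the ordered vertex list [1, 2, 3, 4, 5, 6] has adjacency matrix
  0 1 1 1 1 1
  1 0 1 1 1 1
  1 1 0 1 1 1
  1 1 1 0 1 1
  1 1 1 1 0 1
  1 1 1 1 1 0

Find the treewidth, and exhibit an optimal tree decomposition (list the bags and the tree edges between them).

Treewidth 5.
One such decomposition:
Bags: B1 = {1, 2, 3, 4, 5, 6}
Tree: (single bag)

A single bag containing all 6 vertices is trivially a valid decomposition of width 5. Conversely, {1, 2, 3, 4, 5, 6} is a clique of size 6, and the vertices of any clique must share a bag in every tree decomposition; so some bag has ≥ 6 vertices and tw(G) ≥ 5. Hence tw(G) = 5 exactly.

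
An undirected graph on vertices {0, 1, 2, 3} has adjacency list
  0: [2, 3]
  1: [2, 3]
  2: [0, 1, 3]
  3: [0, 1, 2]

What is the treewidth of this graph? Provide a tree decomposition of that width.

Treewidth 2.
Bags: B1 = {1, 2, 3}  B2 = {0, 2, 3}
Tree: B1–B2

Every bag has size at most 3, so the width is 3 − 1 = 2 and tw(G) ≤ 2. For the lower bound, the 3 vertices {0, 2, 3} are pairwise adjacent, and any tree decomposition puts a clique entirely inside one bag — forcing width ≥ 2. Hence tw(G) = 2 exactly.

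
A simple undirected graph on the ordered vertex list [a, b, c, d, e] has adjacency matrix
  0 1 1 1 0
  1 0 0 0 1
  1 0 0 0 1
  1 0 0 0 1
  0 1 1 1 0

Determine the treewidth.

A width-2 tree decomposition is:
Bags: B1 = {a, c, e}  B2 = {a, d, e}  B3 = {a, b, e}
Tree: B1–B2, B2–B3
Each bag holds 3 vertices, so the decomposition has width 2, which upper-bounds the treewidth. The edges e–c–a–d–e form a cycle, so G is not a tree and its treewidth is at least 2. Combining the bounds, tw(G) = 2.

2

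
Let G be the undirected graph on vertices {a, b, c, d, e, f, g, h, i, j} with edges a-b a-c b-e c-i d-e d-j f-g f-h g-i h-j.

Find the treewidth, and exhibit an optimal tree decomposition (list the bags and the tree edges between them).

Treewidth 2.
Bags: B1 = {b, d, e}  B2 = {b, d, j}  B3 = {b, h, j}  B4 = {b, f, h}  B5 = {b, f, g}  B6 = {b, g, i}  B7 = {b, c, i}  B8 = {a, b, c}
Tree: B1–B2, B2–B3, B3–B4, B4–B5, B5–B6, B6–B7, B7–B8

The largest bag has 3 vertices, giving width 2; this decomposition certifies tw(G) ≤ 2. Since b–e–d–j–h–f–g–i–c–a–b is a cycle in G, G is not acyclic. Forests are exactly the graphs of treewidth ≤ 1, so tw(G) ≥ 2. Hence tw(G) = 2 exactly.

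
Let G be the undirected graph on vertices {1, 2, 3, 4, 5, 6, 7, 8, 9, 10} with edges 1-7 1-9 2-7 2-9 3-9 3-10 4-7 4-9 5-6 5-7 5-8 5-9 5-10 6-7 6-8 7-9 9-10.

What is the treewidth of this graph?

2

A width-2 tree decomposition is:
Bags: B1 = {5, 6, 7}  B2 = {5, 7, 9}  B3 = {2, 7, 9}  B4 = {1, 7, 9}  B5 = {5, 9, 10}  B6 = {3, 9, 10}  B7 = {5, 6, 8}  B8 = {4, 7, 9}
Tree: B1–B2, B2–B3, B3–B4, B2–B5, B5–B6, B1–B7, B4–B8
The largest bag has 3 vertices, giving width 2; this decomposition certifies tw(G) ≤ 2. Conversely, {5, 6, 8} is a clique of size 3, and the vertices of any clique must share a bag in every tree decomposition; so some bag has ≥ 3 vertices and tw(G) ≥ 2. Combining the bounds, tw(G) = 2.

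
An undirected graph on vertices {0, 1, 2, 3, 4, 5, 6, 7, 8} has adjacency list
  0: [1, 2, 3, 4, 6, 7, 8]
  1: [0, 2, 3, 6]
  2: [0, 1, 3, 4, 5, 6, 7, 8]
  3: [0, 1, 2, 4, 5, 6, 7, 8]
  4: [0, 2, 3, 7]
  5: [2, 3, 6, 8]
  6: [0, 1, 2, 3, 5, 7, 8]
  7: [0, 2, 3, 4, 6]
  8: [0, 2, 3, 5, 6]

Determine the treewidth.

A width-4 tree decomposition is:
Bags: B1 = {0, 2, 3, 6, 8}  B2 = {2, 3, 5, 6, 8}  B3 = {0, 2, 3, 6, 7}  B4 = {0, 1, 2, 3, 6}  B5 = {0, 2, 3, 4, 7}
Tree: B1–B2, B1–B3, B3–B4, B3–B5
The largest bag has 5 vertices, giving width 4; this decomposition certifies tw(G) ≤ 4. On the other hand G contains the 5-clique {0, 2, 3, 4, 7}. A clique must lie in a single bag of any decomposition, so no decomposition can have width below 4. Hence tw(G) = 4 exactly.

4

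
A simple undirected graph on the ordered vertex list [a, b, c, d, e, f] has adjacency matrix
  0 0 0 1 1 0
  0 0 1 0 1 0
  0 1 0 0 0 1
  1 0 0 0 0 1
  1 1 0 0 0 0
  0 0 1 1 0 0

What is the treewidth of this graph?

2

A width-2 tree decomposition is:
Bags: B1 = {a, d, e}  B2 = {d, e, f}  B3 = {c, e, f}  B4 = {b, c, e}
Tree: B1–B2, B2–B3, B3–B4
Each bag holds 3 vertices, so the decomposition has width 2, which upper-bounds the treewidth. For the lower bound, G contains the cycle e–a–d–f–c–b–e, so G is not a forest; only forests have treewidth ≤ 1, hence tw(G) ≥ 2. Combining the bounds, tw(G) = 2.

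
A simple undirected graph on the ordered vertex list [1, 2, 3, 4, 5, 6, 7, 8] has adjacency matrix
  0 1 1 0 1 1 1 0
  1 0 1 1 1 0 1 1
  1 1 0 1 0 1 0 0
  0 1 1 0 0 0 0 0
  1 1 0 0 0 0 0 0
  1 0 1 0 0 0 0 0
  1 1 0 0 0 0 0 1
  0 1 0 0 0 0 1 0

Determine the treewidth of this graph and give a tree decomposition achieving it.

Treewidth 2.
One optimal decomposition is:
Bags: B1 = {1, 2, 3}  B2 = {1, 3, 6}  B3 = {1, 2, 7}  B4 = {1, 2, 5}  B5 = {2, 3, 4}  B6 = {2, 7, 8}
Tree: B1–B2, B1–B3, B3–B4, B1–B5, B3–B6

Every bag has size at most 3, so the width is 3 − 1 = 2 and tw(G) ≤ 2. Conversely, {2, 7, 8} is a clique of size 3, and the vertices of any clique must share a bag in every tree decomposition; so some bag has ≥ 3 vertices and tw(G) ≥ 2. Combining the bounds, tw(G) = 2.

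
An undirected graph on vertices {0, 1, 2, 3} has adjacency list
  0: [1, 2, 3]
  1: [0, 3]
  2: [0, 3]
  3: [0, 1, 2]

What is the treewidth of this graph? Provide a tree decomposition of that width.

Each bag holds 3 vertices, so the decomposition has width 2, which upper-bounds the treewidth. Conversely, {0, 1, 3} is a clique of size 3, and the vertices of any clique must share a bag in every tree decomposition; so some bag has ≥ 3 vertices and tw(G) ≥ 2. The upper and lower bounds meet at 2, so that is the treewidth.

Treewidth 2.
One such decomposition:
Bags: B1 = {0, 2, 3}  B2 = {0, 1, 3}
Tree: B1–B2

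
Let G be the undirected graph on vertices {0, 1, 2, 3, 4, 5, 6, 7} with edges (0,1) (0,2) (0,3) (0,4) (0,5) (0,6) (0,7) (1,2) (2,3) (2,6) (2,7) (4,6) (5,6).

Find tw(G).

A width-2 tree decomposition is:
Bags: B1 = {0, 2, 7}  B2 = {0, 2, 6}  B3 = {0, 2, 3}  B4 = {0, 5, 6}  B5 = {0, 1, 2}  B6 = {0, 4, 6}
Tree: B1–B2, B1–B3, B2–B4, B3–B5, B4–B6
Each bag holds 3 vertices, so the decomposition has width 2, which upper-bounds the treewidth. For the lower bound, the 3 vertices {0, 1, 2} are pairwise adjacent, and any tree decomposition puts a clique entirely inside one bag — forcing width ≥ 2. Hence tw(G) = 2 exactly.

2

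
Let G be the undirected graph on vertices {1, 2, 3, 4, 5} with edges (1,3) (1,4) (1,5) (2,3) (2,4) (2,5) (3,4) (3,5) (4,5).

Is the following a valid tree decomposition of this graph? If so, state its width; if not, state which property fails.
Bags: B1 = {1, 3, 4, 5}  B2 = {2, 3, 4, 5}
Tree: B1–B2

Checking the three conditions: (i) the bags cover all of {1, 2, 3, 4, 5}; (ii) for each edge, some bag contains both endpoints; (iii) the bags containing any fixed vertex form a subtree. All hold, so the decomposition is valid with width 4 − 1 = 3.

Yes; width 3.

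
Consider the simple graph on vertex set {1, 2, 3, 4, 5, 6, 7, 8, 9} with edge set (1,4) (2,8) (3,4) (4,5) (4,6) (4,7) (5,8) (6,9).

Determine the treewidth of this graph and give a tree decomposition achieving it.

Each bag holds 2 vertices, so the decomposition has width 1, which upper-bounds the treewidth. Since G has at least one edge (e.g. 6–4), it is not an edgeless graph, so tw(G) ≥ 1. Therefore the treewidth is 1.

Treewidth 1.
One such decomposition:
Bags: B1 = {4, 6}  B2 = {1, 4}  B3 = {6, 9}  B4 = {4, 7}  B5 = {3, 4}  B6 = {4, 5}  B7 = {5, 8}  B8 = {2, 8}
Tree: B1–B2, B1–B3, B1–B4, B1–B5, B5–B6, B6–B7, B7–B8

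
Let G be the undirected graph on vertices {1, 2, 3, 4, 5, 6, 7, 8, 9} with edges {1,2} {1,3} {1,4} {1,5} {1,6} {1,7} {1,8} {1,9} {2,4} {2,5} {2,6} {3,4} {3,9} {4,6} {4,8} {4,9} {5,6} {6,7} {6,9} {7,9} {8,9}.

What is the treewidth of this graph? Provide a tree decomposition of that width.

Every bag has size at most 4, so the width is 4 − 1 = 3 and tw(G) ≤ 3. For the lower bound, the 4 vertices {1, 4, 8, 9} are pairwise adjacent, and any tree decomposition puts a clique entirely inside one bag — forcing width ≥ 3. Therefore the treewidth is 3.

Treewidth 3.
One such decomposition:
Bags: B1 = {1, 3, 4, 9}  B2 = {1, 4, 6, 9}  B3 = {1, 4, 8, 9}  B4 = {1, 6, 7, 9}  B5 = {1, 2, 4, 6}  B6 = {1, 2, 5, 6}
Tree: B1–B2, B2–B3, B2–B4, B2–B5, B5–B6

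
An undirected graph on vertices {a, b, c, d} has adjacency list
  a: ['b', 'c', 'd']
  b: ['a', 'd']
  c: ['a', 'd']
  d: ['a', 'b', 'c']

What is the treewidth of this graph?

2

A width-2 tree decomposition is:
Bags: B1 = {a, b, d}  B2 = {a, c, d}
Tree: B1–B2
The largest bag has 3 vertices, giving width 2; this decomposition certifies tw(G) ≤ 2. On the other hand G contains the 3-clique {a, c, d}. A clique must lie in a single bag of any decomposition, so no decomposition can have width below 2. Hence tw(G) = 2 exactly.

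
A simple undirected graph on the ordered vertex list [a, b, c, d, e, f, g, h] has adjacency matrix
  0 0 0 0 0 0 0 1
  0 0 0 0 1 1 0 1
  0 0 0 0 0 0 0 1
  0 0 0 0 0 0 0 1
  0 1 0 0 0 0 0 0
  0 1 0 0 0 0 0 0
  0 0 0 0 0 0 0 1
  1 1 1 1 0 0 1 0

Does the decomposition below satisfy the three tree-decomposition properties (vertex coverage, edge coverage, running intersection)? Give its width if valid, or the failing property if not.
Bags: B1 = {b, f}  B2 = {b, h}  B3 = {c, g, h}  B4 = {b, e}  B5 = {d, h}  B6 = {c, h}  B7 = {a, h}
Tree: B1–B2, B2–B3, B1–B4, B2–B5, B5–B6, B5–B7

A tree decomposition must satisfy three properties: every vertex lies in some bag; for every edge, both endpoints lie together in some bag; and for every vertex, the bags containing it form a connected subtree. Here bags containing vertex c are not connected in the tree, so the decomposition is invalid.

No — bags containing vertex c are not connected in the tree.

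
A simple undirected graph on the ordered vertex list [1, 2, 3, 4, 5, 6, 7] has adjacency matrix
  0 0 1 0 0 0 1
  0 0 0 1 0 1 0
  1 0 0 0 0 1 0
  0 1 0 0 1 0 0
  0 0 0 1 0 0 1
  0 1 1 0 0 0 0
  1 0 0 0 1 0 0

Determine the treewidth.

2

A width-2 tree decomposition is:
Bags: B1 = {1, 3, 7}  B2 = {3, 6, 7}  B3 = {2, 6, 7}  B4 = {2, 4, 7}  B5 = {4, 5, 7}
Tree: B1–B2, B2–B3, B3–B4, B4–B5
Every bag has size at most 3, so the width is 3 − 1 = 2 and tw(G) ≤ 2. Since 7–1–3–6–2–4–5–7 is a cycle in G, G is not acyclic. Forests are exactly the graphs of treewidth ≤ 1, so tw(G) ≥ 2. Combining the bounds, tw(G) = 2.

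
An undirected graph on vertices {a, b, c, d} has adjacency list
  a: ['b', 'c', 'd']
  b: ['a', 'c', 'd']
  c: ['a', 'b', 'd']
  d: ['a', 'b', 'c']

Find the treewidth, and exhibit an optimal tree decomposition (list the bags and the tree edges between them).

Treewidth 3.
One such decomposition:
Bags: B1 = {a, b, c, d}
Tree: (single bag)

With just one bag of size 4, the width is 4 − 1 = 3, so tw(G) ≤ 3. Conversely, {a, b, c, d} is a clique of size 4, and the vertices of any clique must share a bag in every tree decomposition; so some bag has ≥ 4 vertices and tw(G) ≥ 3. Therefore the treewidth is 3.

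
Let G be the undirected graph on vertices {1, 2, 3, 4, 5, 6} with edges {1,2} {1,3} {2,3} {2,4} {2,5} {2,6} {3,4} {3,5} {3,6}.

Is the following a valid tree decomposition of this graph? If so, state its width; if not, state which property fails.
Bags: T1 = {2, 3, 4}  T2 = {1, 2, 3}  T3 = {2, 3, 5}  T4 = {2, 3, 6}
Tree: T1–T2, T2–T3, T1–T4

Yes; width 2.

Checking the three conditions: (i) the bags cover all of {1, 2, 3, 4, 5, 6}; (ii) for each edge, some bag contains both endpoints; (iii) the bags containing any fixed vertex form a subtree. All hold, so the decomposition is valid with width 3 − 1 = 2.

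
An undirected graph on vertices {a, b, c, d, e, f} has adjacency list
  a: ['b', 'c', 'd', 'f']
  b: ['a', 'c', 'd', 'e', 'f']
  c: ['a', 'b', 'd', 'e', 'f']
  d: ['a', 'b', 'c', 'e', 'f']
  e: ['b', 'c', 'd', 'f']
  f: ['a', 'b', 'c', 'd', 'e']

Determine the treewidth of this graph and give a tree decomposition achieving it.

Treewidth 4.
One such decomposition:
Bags: B1 = {b, c, d, e, f}  B2 = {a, b, c, d, f}
Tree: B1–B2

Every bag has size at most 5, so the width is 5 − 1 = 4 and tw(G) ≤ 4. Conversely, {b, c, d, e, f} is a clique of size 5, and the vertices of any clique must share a bag in every tree decomposition; so some bag has ≥ 5 vertices and tw(G) ≥ 4. The upper and lower bounds meet at 4, so that is the treewidth.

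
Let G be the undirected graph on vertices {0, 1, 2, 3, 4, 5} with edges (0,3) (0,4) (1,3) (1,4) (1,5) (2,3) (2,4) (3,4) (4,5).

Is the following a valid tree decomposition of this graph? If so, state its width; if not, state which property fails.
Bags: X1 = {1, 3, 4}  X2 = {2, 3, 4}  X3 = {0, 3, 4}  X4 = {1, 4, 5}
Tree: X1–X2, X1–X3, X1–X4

Yes; width 2.

Vertex coverage: the bags together contain {0, 1, 2, 3, 4, 5}, the full vertex set. Edge coverage: each edge of G has both endpoints in at least one bag. Running intersection: for every vertex, the bags containing it form a connected subtree. All three properties hold, so this is a valid tree decomposition of width max|bag| − 1 = 2, and hence tw(G) ≤ 2.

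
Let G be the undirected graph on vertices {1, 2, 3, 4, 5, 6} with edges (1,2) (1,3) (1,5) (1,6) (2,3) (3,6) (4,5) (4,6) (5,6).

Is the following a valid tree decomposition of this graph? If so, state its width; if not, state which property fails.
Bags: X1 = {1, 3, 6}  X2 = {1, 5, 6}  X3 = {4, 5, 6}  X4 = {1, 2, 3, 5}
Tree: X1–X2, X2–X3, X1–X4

A tree decomposition must satisfy three properties: every vertex lies in some bag; for every edge, both endpoints lie together in some bag; and for every vertex, the bags containing it form a connected subtree. Here bags containing vertex 5 are not connected in the tree, so the decomposition is invalid.

No — bags containing vertex 5 are not connected in the tree.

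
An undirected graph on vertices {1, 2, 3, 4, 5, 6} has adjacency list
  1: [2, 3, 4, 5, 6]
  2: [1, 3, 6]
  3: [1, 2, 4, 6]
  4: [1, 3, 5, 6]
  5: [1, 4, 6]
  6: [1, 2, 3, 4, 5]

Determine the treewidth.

3

A width-3 tree decomposition is:
Bags: B1 = {1, 4, 5, 6}  B2 = {1, 3, 4, 6}  B3 = {1, 2, 3, 6}
Tree: B1–B2, B2–B3
Every bag has size at most 4, so the width is 4 − 1 = 3 and tw(G) ≤ 3. Conversely, {1, 2, 3, 6} is a clique of size 4, and the vertices of any clique must share a bag in every tree decomposition; so some bag has ≥ 4 vertices and tw(G) ≥ 3. The upper and lower bounds meet at 3, so that is the treewidth.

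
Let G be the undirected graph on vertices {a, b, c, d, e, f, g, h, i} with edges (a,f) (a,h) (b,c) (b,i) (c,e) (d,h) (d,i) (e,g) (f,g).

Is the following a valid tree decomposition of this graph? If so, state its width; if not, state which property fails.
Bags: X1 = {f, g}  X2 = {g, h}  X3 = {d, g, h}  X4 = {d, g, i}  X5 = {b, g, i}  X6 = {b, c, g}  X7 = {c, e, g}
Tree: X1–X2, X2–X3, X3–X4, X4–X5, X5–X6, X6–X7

A tree decomposition must satisfy three properties: every vertex lies in some bag; for every edge, both endpoints lie together in some bag; and for every vertex, the bags containing it form a connected subtree. Here vertex a appears in no bag, so the decomposition is invalid.

No — vertex a appears in no bag.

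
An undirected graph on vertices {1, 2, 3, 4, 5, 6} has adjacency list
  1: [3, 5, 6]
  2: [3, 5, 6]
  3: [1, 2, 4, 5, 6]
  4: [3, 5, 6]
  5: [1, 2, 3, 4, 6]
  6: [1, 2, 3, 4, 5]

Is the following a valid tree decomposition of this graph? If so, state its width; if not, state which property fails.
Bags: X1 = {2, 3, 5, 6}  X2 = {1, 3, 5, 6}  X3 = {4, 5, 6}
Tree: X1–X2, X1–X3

A tree decomposition must satisfy three properties: every vertex lies in some bag; for every edge, both endpoints lie together in some bag; and for every vertex, the bags containing it form a connected subtree. Here edge (3,4) lies in no bag, so the decomposition is invalid.

No — edge (3,4) lies in no bag.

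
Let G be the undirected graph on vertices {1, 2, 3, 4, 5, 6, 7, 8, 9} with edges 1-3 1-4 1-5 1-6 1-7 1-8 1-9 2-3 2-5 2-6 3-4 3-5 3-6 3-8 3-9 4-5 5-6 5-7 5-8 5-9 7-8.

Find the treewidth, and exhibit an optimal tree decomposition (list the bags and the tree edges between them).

The largest bag has 4 vertices, giving width 3; this decomposition certifies tw(G) ≤ 3. For the lower bound, the 4 vertices {1, 3, 5, 8} are pairwise adjacent, and any tree decomposition puts a clique entirely inside one bag — forcing width ≥ 3. Combining the bounds, tw(G) = 3.

Treewidth 3.
One such decomposition:
Bags: B1 = {1, 3, 5, 6}  B2 = {1, 3, 5, 8}  B3 = {1, 3, 5, 9}  B4 = {2, 3, 5, 6}  B5 = {1, 5, 7, 8}  B6 = {1, 3, 4, 5}
Tree: B1–B2, B2–B3, B1–B4, B2–B5, B3–B6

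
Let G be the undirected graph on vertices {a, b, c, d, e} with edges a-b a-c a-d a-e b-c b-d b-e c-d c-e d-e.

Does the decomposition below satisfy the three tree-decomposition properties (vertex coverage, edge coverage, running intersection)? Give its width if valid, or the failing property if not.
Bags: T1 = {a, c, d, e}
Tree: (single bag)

A tree decomposition must satisfy three properties: every vertex lies in some bag; for every edge, both endpoints lie together in some bag; and for every vertex, the bags containing it form a connected subtree. Here vertex b appears in no bag, so the decomposition is invalid.

No — vertex b appears in no bag.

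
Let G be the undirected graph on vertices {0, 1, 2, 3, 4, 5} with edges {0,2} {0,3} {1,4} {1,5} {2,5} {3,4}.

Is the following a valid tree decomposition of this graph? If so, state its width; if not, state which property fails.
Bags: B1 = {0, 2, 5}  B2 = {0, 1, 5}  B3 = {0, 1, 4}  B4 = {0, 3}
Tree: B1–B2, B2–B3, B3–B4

No — edge (4,3) lies in no bag.

A tree decomposition must satisfy three properties: every vertex lies in some bag; for every edge, both endpoints lie together in some bag; and for every vertex, the bags containing it form a connected subtree. Here edge (4,3) lies in no bag, so the decomposition is invalid.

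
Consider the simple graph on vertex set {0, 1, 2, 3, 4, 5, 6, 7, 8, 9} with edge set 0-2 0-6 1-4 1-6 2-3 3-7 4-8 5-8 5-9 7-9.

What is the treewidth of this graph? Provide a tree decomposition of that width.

Treewidth 2.
One such decomposition:
Bags: B1 = {0, 2, 6}  B2 = {2, 3, 6}  B3 = {3, 6, 7}  B4 = {6, 7, 9}  B5 = {5, 6, 9}  B6 = {5, 6, 8}  B7 = {4, 6, 8}  B8 = {1, 4, 6}
Tree: B1–B2, B2–B3, B3–B4, B4–B5, B5–B6, B6–B7, B7–B8

The largest bag has 3 vertices, giving width 2; this decomposition certifies tw(G) ≤ 2. Since 6–0–2–3–7–9–5–8–4–1–6 is a cycle in G, G is not acyclic. Forests are exactly the graphs of treewidth ≤ 1, so tw(G) ≥ 2. Therefore the treewidth is 2.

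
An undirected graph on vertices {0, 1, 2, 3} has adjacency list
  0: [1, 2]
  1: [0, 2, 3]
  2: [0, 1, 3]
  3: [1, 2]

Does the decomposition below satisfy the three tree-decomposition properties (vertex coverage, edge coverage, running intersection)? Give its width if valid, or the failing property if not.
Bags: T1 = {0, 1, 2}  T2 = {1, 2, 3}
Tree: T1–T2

Checking the three conditions: (i) the bags cover all of {0, 1, 2, 3}; (ii) for each edge, some bag contains both endpoints; (iii) the bags containing any fixed vertex form a subtree. All hold, so the decomposition is valid with width 3 − 1 = 2.

Yes; width 2.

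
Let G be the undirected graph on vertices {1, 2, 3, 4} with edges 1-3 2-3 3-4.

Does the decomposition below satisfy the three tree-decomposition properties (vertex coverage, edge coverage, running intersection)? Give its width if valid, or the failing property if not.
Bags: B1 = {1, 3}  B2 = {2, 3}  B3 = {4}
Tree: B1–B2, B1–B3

A tree decomposition must satisfy three properties: every vertex lies in some bag; for every edge, both endpoints lie together in some bag; and for every vertex, the bags containing it form a connected subtree. Here edge (3,4) lies in no bag, so the decomposition is invalid.

No — edge (3,4) lies in no bag.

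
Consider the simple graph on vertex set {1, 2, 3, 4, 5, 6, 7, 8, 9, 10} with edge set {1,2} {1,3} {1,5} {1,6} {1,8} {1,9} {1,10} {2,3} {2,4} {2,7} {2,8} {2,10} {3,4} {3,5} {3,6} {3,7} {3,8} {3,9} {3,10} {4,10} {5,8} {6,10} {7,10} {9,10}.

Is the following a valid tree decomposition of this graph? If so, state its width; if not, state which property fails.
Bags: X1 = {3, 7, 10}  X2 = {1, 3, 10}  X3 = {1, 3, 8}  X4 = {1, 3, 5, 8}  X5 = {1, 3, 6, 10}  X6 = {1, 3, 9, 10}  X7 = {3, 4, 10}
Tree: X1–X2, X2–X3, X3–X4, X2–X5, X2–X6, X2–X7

A tree decomposition must satisfy three properties: every vertex lies in some bag; for every edge, both endpoints lie together in some bag; and for every vertex, the bags containing it form a connected subtree. Here vertex 2 appears in no bag, so the decomposition is invalid.

No — vertex 2 appears in no bag.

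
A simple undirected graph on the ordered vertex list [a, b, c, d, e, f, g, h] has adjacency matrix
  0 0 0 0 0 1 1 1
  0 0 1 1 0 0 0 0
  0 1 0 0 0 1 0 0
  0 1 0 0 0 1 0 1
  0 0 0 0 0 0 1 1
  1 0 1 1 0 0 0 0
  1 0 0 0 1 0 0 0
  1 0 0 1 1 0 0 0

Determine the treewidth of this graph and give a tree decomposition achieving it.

Each bag holds 3 vertices, so the decomposition has width 2, which upper-bounds the treewidth. For the lower bound, G contains the cycle c–b–d–f–c, so G is not a forest; only forests have treewidth ≤ 1, hence tw(G) ≥ 2. Hence tw(G) = 2 exactly.

Treewidth 2.
One optimal decomposition is:
Bags: B1 = {b, c, f}  B2 = {b, d, f}  B3 = {a, d, f}  B4 = {a, d, h}  B5 = {a, g, h}  B6 = {e, g, h}
Tree: B1–B2, B2–B3, B3–B4, B4–B5, B5–B6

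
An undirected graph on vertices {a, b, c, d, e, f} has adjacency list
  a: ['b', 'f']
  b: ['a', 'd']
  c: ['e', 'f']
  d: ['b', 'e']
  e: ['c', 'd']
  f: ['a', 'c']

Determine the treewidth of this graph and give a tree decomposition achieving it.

Treewidth 2.
One such decomposition:
Bags: B1 = {a, b, f}  B2 = {b, c, f}  B3 = {b, c, e}  B4 = {b, d, e}
Tree: B1–B2, B2–B3, B3–B4

Every bag has size at most 3, so the width is 3 − 1 = 2 and tw(G) ≤ 2. Since b–a–f–c–e–d–b is a cycle in G, G is not acyclic. Forests are exactly the graphs of treewidth ≤ 1, so tw(G) ≥ 2. Combining the bounds, tw(G) = 2.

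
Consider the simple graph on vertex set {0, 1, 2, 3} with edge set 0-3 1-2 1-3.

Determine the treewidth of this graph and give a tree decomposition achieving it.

Treewidth 1.
One such decomposition:
Bags: B1 = {0, 3}  B2 = {1, 3}  B3 = {1, 2}
Tree: B1–B2, B2–B3

The largest bag has 2 vertices, giving width 1; this decomposition certifies tw(G) ≤ 1. G has an edge, so its treewidth is at least 1. Therefore the treewidth is 1.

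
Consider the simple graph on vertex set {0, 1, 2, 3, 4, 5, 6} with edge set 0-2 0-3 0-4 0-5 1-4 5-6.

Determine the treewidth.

A width-1 tree decomposition is:
Bags: B1 = {0, 3}  B2 = {0, 5}  B3 = {0, 4}  B4 = {0, 2}  B5 = {5, 6}  B6 = {1, 4}
Tree: B1–B2, B2–B3, B3–B4, B2–B5, B3–B6
Every bag has size at most 2, so the width is 2 − 1 = 1 and tw(G) ≤ 1. G has an edge, so its treewidth is at least 1. The upper and lower bounds meet at 1, so that is the treewidth.

1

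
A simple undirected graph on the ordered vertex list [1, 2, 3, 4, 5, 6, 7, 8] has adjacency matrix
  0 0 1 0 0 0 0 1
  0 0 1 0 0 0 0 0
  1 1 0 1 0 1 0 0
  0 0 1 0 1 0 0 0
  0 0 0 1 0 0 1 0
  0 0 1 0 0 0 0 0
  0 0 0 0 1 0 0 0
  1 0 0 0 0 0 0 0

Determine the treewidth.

1

A width-1 tree decomposition is:
Bags: B1 = {1, 3}  B2 = {2, 3}  B3 = {3, 4}  B4 = {4, 5}  B5 = {3, 6}  B6 = {5, 7}  B7 = {1, 8}
Tree: B1–B2, B1–B3, B3–B4, B2–B5, B4–B6, B1–B7
Every bag has size at most 2, so the width is 2 − 1 = 1 and tw(G) ≤ 1. G has an edge, so its treewidth is at least 1. Hence tw(G) = 1 exactly.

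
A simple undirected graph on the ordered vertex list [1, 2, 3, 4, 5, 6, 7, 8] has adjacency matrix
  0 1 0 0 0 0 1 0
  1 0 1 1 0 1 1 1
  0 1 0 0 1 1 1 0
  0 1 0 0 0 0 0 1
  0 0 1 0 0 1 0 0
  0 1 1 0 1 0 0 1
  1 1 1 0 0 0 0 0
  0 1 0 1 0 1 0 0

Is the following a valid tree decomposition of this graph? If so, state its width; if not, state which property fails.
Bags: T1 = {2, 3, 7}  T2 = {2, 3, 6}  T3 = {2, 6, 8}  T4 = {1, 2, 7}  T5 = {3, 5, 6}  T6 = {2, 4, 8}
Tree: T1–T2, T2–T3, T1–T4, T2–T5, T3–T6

Every vertex of G appears in some bag (union = {1, 2, 3, 4, 5, 6, 7, 8}); every edge is covered by a bag; and for each vertex v the set of bags containing v is connected in the bag tree. The decomposition is therefore valid. The largest bag has 3 vertices, so the width is 2.

Yes; width 2.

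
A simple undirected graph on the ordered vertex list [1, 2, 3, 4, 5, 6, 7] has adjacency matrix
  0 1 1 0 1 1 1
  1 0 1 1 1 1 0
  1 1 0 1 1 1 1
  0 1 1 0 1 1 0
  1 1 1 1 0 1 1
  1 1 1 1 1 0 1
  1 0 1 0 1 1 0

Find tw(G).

4

A width-4 tree decomposition is:
Bags: B1 = {1, 2, 3, 5, 6}  B2 = {2, 3, 4, 5, 6}  B3 = {1, 3, 5, 6, 7}
Tree: B1–B2, B1–B3
Every bag has size at most 5, so the width is 5 − 1 = 4 and tw(G) ≤ 4. For the lower bound, the 5 vertices {1, 2, 3, 5, 6} are pairwise adjacent, and any tree decomposition puts a clique entirely inside one bag — forcing width ≥ 4. Therefore the treewidth is 4.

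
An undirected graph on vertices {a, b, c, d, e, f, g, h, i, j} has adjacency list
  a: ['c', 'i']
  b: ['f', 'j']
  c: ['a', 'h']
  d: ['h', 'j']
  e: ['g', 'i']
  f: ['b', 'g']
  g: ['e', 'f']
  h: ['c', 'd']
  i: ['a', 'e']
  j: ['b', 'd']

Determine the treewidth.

A width-2 tree decomposition is:
Bags: B1 = {a, c, h}  B2 = {a, h, i}  B3 = {e, h, i}  B4 = {e, g, h}  B5 = {f, g, h}  B6 = {b, f, h}  B7 = {b, h, j}  B8 = {d, h, j}
Tree: B1–B2, B2–B3, B3–B4, B4–B5, B5–B6, B6–B7, B7–B8
The largest bag has 3 vertices, giving width 2; this decomposition certifies tw(G) ≤ 2. For the lower bound, G contains the cycle h–c–a–i–e–g–f–b–j–d–h, so G is not a forest; only forests have treewidth ≤ 1, hence tw(G) ≥ 2. Combining the bounds, tw(G) = 2.

2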